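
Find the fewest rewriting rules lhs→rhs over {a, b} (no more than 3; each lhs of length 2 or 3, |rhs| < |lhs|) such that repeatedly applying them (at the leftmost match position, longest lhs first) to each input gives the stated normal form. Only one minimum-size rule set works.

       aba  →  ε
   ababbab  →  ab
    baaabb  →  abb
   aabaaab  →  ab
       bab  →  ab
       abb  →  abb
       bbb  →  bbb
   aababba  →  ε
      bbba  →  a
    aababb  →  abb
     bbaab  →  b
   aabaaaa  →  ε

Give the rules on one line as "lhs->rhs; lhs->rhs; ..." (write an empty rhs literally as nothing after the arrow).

  | aba => aa => ε
  | ababbab => aabbab => bbab => bab => ab
  | baaabb => aaabb => abb
  | aabaaab => baaab => aaab => ab

aa->; ba->a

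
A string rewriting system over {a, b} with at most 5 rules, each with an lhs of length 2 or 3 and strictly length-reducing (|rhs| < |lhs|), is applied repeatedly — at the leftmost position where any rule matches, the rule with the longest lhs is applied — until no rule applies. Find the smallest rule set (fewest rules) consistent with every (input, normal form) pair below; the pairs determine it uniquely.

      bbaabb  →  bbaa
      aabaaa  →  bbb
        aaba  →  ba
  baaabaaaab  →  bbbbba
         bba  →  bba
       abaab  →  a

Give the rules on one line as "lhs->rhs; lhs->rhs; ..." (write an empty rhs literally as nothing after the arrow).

aaa->bb; ab->b; abb->a; bab->a

  | bbaabb => bbaa
  | aabaaa => abaaa => baaa => bbb
  | aaba => aba => ba
  | baaabaaaab => bbbbaaaab => bbbbbbab => bbbbba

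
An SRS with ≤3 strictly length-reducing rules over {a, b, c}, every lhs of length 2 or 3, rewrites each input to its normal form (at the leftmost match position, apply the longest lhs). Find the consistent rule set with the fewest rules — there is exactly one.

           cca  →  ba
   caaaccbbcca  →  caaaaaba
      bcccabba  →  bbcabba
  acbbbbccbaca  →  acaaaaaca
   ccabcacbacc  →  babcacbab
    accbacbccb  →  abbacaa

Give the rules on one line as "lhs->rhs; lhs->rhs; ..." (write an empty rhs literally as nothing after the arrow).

  | cca => ba
  | caaaccbbcca => caaabbbcca => caaaaacca => caaaaaba
  | bcccabba => bbcabba
  | acbbbbccbaca => acaabccbaca => acaabbbaca => acaaaaaca

bbb->aa; cc->b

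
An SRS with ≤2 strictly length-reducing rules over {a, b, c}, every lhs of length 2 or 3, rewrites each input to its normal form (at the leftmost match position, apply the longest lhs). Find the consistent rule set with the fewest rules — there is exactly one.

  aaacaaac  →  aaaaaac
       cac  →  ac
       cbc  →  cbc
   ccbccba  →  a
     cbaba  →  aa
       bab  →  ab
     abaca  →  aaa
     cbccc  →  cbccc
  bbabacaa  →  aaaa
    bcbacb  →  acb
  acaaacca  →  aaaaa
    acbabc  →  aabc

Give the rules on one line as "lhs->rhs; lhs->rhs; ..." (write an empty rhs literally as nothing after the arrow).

ba->a; ca->a

  | aaacaaac => aaaaaac
  | cac => ac
  | cbc
  | ccbccba => ccbcca => ccbca => ccba => cca => ca => a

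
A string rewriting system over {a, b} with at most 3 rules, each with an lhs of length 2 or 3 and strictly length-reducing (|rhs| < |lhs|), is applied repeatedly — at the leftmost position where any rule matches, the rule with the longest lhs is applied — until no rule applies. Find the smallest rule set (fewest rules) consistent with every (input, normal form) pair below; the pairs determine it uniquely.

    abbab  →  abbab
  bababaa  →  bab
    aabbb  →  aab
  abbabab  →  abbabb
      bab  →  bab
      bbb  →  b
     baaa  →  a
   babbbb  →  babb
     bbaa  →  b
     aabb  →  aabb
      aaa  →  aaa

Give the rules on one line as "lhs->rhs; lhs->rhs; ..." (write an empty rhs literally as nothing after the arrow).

aba->ab; baa->; bbb->b

  | abbab
  | bababaa => babbaa => bab
  | aabbb => aab
  | abbabab => abbabb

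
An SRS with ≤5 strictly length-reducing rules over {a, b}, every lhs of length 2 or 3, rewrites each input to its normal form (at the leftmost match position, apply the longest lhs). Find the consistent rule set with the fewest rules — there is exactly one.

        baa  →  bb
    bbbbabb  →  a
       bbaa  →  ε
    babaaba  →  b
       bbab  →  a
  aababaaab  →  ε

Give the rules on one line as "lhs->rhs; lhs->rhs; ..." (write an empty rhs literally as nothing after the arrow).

  | baa => bb
  | bbbbabb => babb => abb => ab => a
  | bbaa => bbb => ε
  | babaaba => abaaba => aaaba => baba => aba => aa => b

aa->b; ab->a; bab->ab; bbb->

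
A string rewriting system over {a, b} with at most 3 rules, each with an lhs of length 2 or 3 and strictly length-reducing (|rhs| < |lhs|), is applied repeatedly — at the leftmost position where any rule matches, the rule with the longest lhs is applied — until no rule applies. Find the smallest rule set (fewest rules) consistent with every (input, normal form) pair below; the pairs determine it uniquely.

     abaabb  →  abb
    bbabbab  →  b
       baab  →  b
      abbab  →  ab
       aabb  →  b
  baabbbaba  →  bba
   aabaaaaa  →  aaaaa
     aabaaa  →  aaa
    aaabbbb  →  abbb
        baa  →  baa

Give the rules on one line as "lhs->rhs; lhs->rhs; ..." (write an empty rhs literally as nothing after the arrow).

  | abaabb => abb
  | bbabbab => bbab => b
  | baab => b
  | abbab => ab

aab->; bab->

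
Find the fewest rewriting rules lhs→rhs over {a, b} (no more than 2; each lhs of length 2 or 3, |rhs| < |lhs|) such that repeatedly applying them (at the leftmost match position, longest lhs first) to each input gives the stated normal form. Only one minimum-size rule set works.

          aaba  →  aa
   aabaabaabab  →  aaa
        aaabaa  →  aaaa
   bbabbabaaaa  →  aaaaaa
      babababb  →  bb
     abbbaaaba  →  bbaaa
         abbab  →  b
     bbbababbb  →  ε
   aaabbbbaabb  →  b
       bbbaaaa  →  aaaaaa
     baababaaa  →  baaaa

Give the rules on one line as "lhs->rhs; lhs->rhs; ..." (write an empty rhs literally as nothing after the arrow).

ab->; bbb->aa

  | aaba => aa
  | aabaabaabab => aaabaabab => aaaabab => aaaab => aaa
  | aaabaa => aaaa
  | bbabbabaaaa => bbbabaaaa => aaabaaaa => aaaaaa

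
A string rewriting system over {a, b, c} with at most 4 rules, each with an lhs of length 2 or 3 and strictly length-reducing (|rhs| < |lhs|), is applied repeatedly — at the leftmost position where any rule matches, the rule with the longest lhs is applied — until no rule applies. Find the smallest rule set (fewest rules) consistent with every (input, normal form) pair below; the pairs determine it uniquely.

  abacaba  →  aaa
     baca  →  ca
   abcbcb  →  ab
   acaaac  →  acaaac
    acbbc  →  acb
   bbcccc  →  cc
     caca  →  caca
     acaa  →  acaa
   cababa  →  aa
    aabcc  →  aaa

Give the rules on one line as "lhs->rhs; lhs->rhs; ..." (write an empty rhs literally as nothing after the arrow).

  | abacaba => acaba => aaa
  | baca => ca
  | abcbcb => abcb => ab
  | acaaac

ba->; bc->; bcc->a; cab->a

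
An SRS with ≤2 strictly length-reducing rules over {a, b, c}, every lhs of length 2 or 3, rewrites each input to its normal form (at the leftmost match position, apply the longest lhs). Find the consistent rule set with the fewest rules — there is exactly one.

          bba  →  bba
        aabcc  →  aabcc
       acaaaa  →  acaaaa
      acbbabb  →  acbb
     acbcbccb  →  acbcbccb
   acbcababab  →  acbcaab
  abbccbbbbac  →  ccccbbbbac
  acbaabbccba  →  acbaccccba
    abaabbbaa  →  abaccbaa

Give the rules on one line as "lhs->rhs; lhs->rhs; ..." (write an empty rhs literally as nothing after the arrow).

abb->cc; bab->

  | bba
  | aabcc
  | acaaaa
  | acbbabb => acbb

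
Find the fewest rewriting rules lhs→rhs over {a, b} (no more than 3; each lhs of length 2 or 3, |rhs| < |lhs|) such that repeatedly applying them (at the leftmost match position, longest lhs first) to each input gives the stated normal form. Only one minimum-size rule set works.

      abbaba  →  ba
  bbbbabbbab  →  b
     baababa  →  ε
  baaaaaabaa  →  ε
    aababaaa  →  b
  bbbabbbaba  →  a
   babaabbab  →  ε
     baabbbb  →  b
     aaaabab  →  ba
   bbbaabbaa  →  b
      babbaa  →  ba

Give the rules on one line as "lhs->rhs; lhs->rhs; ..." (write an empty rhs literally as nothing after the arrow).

aa->; ab->a; bb->

  | abbaba => ababa => aaba => ba
  | bbbbabbbab => bbabbbab => abbbab => abbab => abab => aab => b
  | baababa => bbaba => aba => aa => ε
  | baaaaaabaa => baaaabaa => baabaa => bbaa => aa => ε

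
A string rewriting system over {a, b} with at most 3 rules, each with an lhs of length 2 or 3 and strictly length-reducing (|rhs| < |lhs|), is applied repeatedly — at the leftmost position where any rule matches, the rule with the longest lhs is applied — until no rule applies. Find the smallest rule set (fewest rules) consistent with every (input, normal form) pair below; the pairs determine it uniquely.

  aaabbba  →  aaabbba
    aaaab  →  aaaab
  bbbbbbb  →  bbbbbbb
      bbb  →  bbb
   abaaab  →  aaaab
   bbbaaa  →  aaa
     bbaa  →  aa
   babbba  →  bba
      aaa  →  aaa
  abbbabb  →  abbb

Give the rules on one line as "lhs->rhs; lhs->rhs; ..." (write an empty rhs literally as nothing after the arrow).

baa->aa; bab->

  | aaabbba
  | aaaab
  | bbbbbbb
  | bbb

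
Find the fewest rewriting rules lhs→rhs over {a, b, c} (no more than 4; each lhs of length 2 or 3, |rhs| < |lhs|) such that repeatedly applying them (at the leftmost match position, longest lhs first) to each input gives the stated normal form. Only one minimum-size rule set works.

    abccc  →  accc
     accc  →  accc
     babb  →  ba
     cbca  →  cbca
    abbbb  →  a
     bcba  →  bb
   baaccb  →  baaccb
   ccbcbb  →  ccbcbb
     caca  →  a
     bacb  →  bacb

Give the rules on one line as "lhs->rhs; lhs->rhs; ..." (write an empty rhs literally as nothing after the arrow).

  | abccc => accc
  | accc
  | babb => bab => ba
  | cbca

ab->a; cac->; cba->b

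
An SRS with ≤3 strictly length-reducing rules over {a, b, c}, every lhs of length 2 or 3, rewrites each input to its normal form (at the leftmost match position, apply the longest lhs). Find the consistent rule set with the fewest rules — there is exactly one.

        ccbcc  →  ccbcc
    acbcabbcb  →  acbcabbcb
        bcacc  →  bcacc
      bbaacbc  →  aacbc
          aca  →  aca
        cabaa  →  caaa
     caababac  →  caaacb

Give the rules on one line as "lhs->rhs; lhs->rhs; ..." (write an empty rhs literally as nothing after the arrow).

  | ccbcc
  | acbcabbcb
  | bcacc
  | bbaacbc => baacbc => aacbc

ba->a; bac->cb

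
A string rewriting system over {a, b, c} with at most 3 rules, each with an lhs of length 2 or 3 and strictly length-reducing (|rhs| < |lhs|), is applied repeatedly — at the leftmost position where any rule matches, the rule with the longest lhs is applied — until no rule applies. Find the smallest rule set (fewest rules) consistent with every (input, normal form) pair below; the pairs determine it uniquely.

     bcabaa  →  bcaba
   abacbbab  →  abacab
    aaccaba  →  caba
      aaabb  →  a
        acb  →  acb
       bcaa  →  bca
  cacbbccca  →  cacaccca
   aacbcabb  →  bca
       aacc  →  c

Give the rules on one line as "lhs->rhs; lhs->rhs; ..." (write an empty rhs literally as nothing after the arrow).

  | bcabaa => bcaba
  | abacbbab => abacaab => abacab
  | aaccaba => caba
  | aaabb => aabb => abb => aa => a

aa->a; aac->; bb->a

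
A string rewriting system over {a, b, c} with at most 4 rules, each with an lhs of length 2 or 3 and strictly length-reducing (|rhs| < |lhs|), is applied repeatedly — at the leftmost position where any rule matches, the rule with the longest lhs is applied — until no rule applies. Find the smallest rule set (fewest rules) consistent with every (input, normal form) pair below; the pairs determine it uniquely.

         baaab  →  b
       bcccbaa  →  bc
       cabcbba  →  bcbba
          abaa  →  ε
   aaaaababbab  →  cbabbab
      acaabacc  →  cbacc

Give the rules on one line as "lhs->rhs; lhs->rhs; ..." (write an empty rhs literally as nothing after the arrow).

aa->c; baa->aa; ca->

  | baaab => aaab => cab => b
  | bcccbaa => bcccaa => bcca => bc
  | cabcbba => bcbba
  | abaa => aaa => ca => ε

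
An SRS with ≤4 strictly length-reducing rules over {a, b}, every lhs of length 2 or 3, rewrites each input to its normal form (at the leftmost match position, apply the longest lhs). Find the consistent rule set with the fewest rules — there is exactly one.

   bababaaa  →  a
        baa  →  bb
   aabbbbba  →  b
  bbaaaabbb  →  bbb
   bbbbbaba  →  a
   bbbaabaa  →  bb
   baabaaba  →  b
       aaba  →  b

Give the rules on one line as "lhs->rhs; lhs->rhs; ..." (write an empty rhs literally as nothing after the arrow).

  | bababaaa => bbabaaa => abaaa => baaa => bba => a
  | baa => bb
  | aabbbbba => abbbbba => bbbbba => bbba => ba => b
  | bbaaaabbb => aaaabbb => aaabbb => aabbb => abbb => bbb

ab->b; ba->b; baa->bb; bba->a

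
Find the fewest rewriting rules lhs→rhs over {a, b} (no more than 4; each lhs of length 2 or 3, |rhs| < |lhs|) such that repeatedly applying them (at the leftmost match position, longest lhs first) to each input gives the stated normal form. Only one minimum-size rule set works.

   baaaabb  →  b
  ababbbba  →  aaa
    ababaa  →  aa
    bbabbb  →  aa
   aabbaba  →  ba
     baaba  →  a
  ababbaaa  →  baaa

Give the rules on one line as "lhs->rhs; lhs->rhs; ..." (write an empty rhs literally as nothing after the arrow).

ab->b; bab->; bbb->aa

  | baaaabb => baaabb => baabb => babb => b
  | ababbbba => babbbba => bbba => aaa
  | ababaa => babaa => aa
  | bbabbb => bbb => aa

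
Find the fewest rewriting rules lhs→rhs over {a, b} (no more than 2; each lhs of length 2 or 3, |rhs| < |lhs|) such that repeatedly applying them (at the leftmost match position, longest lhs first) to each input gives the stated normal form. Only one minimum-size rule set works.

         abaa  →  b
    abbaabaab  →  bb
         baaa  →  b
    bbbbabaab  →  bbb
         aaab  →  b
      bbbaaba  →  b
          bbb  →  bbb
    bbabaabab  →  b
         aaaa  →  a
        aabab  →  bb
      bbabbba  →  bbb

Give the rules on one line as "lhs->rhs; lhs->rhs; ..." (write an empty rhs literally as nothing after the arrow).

  | abaa => aa => b
  | abbaabaab => ababaab => abaab => aab => bb
  | baaa => aa => b
  | bbbbabaab => bbbbaab => bbbab => bbb

aa->b; ba->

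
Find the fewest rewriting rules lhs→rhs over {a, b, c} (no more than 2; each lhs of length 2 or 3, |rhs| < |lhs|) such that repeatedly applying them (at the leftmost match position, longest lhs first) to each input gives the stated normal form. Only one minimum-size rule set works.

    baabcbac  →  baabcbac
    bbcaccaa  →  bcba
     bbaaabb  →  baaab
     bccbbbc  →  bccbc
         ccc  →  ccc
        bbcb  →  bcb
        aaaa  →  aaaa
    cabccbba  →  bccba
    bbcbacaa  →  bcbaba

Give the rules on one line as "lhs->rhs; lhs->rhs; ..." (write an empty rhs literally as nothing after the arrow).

bb->b; ca->b

  | baabcbac
  | bbcaccaa => bcaccaa => bbccaa => bccaa => bcba
  | bbaaabb => baaabb => baaab
  | bccbbbc => bccbbc => bccbc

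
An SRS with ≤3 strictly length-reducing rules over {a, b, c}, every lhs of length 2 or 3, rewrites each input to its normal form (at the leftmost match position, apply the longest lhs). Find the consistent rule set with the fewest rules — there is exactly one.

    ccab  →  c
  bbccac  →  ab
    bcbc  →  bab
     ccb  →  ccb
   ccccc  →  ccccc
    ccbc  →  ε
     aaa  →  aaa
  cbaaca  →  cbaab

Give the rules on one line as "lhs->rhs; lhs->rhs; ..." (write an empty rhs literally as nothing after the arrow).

  | ccab => cbb => c
  | bbccac => ccac => cbc => ab
  | bcbc => bab
  | ccb

bb->; ca->b; cbc->ab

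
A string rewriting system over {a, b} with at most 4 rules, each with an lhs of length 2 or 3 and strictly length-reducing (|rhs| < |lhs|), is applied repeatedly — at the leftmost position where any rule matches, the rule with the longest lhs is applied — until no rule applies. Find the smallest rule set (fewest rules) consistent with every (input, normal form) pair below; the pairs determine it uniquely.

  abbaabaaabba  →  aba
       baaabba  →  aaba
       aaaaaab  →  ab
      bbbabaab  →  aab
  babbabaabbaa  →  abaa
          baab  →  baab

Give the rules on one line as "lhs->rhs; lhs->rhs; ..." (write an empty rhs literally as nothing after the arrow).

aaa->ab; abb->ab; bab->aa

  | abbaabaaabba => abaabaaabba => abaababbba => abaaaabba => abababba => aaaabba => ababba => aaaba => abba => aba
  | baaabba => babbba => aabba => aaba
  | aaaaaab => abaaab => ababb => aaab => abb => ab
  | bbbabaab => bbaaaab => bbabab => baaab => babb => aab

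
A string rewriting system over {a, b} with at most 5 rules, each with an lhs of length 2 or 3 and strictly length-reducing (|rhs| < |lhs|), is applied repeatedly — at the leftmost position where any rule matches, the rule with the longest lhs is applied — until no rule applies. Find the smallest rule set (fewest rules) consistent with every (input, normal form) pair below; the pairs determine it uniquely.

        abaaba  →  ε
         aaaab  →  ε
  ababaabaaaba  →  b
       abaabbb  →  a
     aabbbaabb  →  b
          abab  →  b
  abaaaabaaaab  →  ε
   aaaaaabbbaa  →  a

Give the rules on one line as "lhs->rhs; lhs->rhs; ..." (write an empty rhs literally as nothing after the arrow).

aa->a; ab->; aba->; bb->a

  | abaaba => aba => ε
  | aaaab => aaab => aab => ab => ε
  | ababaabaaaba => baabaaaba => babaaaba => baaba => baba => b
  | abaabbb => abbb => bb => a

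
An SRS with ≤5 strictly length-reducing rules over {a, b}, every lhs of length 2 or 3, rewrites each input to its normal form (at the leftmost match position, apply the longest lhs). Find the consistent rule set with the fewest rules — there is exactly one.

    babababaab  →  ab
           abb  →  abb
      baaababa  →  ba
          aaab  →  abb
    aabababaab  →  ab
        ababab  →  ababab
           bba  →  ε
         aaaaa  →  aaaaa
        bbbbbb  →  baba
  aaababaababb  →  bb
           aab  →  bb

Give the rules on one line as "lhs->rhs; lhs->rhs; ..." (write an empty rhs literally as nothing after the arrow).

  | babababaab => bababaab => babaab => baab => ab
  | abb
  | baaababa => aababa => bbaba => ba
  | aaab => abb

aab->bb; baa->a; bba->; bbb->ba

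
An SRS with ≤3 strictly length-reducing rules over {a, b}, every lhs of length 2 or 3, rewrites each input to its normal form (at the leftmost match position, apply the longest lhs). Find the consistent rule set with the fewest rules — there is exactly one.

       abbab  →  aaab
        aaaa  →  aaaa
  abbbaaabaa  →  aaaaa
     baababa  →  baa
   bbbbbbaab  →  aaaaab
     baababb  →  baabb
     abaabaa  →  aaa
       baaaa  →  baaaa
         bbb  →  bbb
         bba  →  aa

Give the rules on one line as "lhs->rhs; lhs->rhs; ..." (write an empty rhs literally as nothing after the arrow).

aba->a; bba->aa

  | abbab => aaab
  | aaaa
  | abbbaaabaa => abaaaabaa => aaaabaa => aaaaa
  | baababa => baaba => baa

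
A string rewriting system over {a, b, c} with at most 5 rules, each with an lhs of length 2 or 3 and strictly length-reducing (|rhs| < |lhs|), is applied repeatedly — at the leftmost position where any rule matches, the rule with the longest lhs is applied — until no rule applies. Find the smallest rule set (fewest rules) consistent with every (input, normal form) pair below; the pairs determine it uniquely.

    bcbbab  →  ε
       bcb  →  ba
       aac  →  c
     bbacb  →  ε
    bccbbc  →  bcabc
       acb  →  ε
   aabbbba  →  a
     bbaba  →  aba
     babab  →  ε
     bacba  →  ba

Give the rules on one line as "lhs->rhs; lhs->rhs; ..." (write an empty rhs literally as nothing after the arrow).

aa->; bab->ba; bb->; cb->a

  | bcbbab => babab => baab => bb => ε
  | bcb => ba
  | aac => c
  | bbacb => acb => aa => ε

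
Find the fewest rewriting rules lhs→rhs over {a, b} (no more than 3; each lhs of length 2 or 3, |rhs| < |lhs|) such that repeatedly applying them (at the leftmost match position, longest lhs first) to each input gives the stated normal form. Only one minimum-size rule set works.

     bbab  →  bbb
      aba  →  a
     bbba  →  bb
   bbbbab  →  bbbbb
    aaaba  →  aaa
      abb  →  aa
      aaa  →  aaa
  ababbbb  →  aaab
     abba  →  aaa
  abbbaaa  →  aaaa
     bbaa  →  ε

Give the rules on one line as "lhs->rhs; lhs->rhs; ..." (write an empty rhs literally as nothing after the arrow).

  | bbab => bbb
  | aba => a
  | bbba => bb
  | bbbbab => bbbbb

abb->aa; ba->; bab->bb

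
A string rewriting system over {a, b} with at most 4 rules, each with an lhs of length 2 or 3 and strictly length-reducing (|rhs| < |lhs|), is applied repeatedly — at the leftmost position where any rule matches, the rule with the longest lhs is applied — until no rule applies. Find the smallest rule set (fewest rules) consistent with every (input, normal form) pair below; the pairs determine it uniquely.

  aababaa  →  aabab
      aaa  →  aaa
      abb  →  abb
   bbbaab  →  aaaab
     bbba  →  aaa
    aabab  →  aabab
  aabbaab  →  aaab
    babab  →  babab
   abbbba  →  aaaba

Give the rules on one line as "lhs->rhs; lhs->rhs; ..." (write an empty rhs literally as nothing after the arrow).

  | aababaa => aabab
  | aaa
  | abb
  | bbbaab => aaaab

baa->b; bba->; bbb->aa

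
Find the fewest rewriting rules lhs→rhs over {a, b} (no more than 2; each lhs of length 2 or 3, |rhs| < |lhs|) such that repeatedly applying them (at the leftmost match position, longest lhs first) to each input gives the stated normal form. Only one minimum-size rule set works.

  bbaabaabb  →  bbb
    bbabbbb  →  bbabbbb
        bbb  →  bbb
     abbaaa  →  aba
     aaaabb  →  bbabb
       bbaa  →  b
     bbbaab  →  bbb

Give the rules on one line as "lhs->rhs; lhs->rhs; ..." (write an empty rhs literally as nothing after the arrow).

  | bbaabaabb => bbaabb => bbb
  | bbabbbb
  | bbb
  | abbaaa => aba

aaa->bb; baa->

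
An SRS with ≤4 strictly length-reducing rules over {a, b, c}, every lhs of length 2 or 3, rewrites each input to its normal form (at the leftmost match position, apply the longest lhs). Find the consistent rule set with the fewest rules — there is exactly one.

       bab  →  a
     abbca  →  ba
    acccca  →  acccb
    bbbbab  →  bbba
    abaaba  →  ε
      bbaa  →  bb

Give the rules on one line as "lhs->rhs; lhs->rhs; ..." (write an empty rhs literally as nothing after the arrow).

aa->; ab->c; bc->a; ca->b

  | bab => bc => a
  | abbca => cbca => caa => ba
  | acccca => acccb
  | bbbbab => bbbbc => bbba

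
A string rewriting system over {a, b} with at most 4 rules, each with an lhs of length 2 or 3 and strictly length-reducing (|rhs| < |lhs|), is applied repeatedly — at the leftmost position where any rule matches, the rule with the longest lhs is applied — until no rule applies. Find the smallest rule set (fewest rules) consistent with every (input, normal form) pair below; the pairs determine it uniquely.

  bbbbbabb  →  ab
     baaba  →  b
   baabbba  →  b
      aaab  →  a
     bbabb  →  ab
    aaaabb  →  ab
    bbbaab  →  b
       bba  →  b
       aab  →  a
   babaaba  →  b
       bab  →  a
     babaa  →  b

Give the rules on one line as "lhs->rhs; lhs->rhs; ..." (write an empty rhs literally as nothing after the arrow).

  | bbbbbabb => abbbabb => aababb => bbabb => aabb => bbb => ab
  | baaba => baba => bba => aa => b
  | baabbba => babbba => bbbba => abba => aaa => ba => b
  | aaab => bab => bb => a

aa->b; ba->b; bb->a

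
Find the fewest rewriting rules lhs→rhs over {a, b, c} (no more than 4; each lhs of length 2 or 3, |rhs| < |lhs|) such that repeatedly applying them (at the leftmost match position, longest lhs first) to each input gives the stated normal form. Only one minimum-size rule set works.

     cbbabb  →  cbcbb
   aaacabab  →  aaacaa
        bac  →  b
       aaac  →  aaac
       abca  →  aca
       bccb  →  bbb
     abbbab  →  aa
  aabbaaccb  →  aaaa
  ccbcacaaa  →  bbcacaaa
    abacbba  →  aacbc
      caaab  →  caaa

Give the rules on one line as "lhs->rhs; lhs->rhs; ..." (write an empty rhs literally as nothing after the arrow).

  | cbbabb => cbcbb
  | aaacabab => aaacaab => aaacaa
  | bac => cc => b
  | aaac

ab->a; ba->c; cc->b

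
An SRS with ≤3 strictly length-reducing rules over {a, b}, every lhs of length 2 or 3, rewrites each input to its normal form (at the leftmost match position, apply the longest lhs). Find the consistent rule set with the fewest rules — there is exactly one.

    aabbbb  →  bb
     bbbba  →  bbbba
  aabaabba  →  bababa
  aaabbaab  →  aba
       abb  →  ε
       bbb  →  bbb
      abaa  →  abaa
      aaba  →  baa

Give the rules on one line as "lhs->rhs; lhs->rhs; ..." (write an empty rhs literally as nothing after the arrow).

aab->ba; abb->

  | aabbbb => babbb => bb
  | bbbba
  | aabaabba => baaabba => bababa
  | aaabbaab => ababaab => ababba => aba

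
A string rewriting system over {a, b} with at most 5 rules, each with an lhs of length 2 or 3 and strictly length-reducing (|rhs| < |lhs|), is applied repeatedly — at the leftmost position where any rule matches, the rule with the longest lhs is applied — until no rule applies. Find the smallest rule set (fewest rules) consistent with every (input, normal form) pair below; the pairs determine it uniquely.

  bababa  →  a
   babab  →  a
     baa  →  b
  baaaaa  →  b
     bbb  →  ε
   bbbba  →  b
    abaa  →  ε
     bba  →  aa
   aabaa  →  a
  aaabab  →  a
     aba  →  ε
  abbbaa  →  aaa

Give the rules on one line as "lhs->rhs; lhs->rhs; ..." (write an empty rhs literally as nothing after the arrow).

  | bababa => bbaba => aaba => aab => a
  | babab => bbab => aab => a
  | baa => ba => b
  | baaaaa => baaaa => baaa => baa => ba => b

ab->; aba->ab; ba->b; bb->a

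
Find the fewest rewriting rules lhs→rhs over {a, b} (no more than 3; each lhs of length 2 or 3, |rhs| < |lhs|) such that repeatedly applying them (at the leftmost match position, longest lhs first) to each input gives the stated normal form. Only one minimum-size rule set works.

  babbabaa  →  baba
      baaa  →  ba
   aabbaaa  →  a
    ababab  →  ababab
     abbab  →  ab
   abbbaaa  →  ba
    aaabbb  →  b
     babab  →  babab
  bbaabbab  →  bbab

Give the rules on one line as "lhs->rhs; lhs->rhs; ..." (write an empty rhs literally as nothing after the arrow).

aa->a; abb->

  | babbabaa => babaa => baba
  | baaa => baa => ba
  | aabbaaa => abbaaa => aaa => aa => a
  | ababab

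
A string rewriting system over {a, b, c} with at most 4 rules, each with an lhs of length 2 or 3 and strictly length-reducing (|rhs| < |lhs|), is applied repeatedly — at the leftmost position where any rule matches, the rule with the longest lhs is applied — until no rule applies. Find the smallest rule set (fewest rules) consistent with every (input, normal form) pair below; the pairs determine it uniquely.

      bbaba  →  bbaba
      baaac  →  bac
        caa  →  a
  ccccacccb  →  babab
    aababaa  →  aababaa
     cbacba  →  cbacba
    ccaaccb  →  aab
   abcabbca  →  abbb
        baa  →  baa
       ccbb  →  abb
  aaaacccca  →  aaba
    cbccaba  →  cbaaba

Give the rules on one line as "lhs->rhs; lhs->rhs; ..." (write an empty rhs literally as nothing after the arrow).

  | bbaba
  | baaac => bac
  | caa => a
  | ccccacccb => bacacccb => bacccb => babab

aaa->a; ca->; cc->a; ccc->ba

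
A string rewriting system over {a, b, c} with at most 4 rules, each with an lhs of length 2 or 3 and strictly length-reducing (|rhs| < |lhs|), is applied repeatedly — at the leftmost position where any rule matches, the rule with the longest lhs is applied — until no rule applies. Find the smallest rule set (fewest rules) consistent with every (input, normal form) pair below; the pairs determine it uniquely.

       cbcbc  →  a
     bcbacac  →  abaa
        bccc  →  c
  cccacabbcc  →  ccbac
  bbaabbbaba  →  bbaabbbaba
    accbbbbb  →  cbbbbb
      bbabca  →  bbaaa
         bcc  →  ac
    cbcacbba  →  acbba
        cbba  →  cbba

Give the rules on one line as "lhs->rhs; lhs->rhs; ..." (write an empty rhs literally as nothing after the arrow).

  | cbcbc => cabc => bc => a
  | bcbacac => abacac => ababc => abaa
  | bccc => acc => c
  | cccacabbcc => cccabbcc => ccbbcc => ccbac

aca->ab; acc->c; bc->a; ca->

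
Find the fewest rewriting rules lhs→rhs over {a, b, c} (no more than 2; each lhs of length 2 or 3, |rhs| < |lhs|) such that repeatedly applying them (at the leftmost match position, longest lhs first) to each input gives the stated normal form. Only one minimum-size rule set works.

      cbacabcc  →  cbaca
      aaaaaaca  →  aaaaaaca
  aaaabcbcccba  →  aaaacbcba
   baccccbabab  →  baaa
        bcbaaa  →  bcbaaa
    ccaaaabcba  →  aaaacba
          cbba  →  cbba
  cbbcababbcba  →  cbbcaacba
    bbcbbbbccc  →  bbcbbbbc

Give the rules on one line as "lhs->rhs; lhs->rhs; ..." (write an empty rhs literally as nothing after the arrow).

  | cbacabcc => cbacacc => cbaca
  | aaaaaaca
  | aaaabcbcccba => aaaacbcccba => aaaacbcba
  | baccccbabab => baccbabab => bababab => baabab => baaab => baaa

ab->a; cc->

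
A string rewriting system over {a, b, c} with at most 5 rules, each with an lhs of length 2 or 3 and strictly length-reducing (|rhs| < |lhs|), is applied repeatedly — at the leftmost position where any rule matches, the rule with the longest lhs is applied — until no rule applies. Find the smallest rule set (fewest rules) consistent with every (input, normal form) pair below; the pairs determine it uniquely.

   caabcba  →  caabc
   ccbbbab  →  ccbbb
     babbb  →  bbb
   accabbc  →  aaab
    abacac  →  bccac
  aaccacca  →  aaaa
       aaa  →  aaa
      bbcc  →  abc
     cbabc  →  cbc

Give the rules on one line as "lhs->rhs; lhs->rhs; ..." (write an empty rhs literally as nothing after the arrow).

aba->bc; acc->a; ba->; bbc->ab

  | caabcba => caabc
  | ccbbbab => ccbbb
  | babbb => bbb
  | accabbc => aabbc => aaab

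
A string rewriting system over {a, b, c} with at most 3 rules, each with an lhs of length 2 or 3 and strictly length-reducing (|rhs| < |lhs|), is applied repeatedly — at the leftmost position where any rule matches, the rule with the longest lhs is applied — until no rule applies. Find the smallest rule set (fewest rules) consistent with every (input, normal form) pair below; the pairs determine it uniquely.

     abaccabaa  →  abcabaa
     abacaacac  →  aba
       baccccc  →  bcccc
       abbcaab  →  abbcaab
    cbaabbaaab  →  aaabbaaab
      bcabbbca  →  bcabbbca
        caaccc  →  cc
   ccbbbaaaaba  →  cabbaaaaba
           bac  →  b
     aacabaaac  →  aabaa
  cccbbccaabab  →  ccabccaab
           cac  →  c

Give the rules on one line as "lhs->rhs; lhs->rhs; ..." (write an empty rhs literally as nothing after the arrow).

ac->; bab->b; cb->a

  | abaccabaa => abcabaa
  | abacaacac => abaacac => abaac => aba
  | baccccc => bcccc
  | abbcaab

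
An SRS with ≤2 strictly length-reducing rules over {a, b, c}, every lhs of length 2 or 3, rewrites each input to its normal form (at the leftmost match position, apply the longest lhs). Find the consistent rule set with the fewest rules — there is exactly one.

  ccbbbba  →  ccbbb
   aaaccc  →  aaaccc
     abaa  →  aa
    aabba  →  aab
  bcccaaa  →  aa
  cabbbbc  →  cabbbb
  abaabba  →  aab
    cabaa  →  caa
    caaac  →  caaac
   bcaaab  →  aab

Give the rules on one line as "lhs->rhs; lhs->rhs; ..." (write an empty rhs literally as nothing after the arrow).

ba->; bc->b

  | ccbbbba => ccbbb
  | aaaccc
  | abaa => aa
  | aabba => aab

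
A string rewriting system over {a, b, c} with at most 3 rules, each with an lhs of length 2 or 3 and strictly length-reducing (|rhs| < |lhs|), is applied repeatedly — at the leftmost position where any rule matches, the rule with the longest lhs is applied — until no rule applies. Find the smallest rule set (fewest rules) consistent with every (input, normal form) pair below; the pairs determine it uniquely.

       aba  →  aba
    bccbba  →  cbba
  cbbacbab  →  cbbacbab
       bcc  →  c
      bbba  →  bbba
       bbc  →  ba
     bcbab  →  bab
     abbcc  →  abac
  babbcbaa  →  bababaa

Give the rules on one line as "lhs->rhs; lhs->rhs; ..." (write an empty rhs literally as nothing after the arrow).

bbc->ba; bc->

  | aba
  | bccbba => cbba
  | cbbacbab
  | bcc => c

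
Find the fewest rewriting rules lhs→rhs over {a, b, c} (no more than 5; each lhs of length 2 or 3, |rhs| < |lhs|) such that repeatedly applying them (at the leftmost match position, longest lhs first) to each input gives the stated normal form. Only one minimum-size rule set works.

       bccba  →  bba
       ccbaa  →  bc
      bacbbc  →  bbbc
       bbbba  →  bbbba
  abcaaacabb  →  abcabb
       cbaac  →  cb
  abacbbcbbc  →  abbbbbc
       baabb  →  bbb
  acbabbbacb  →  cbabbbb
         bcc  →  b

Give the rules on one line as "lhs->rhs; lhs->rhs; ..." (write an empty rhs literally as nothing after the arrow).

  | bccba => bba
  | ccbaa => baa => bc
  | bacbbc => bcbbc => bbbc
  | bbbba

aa->c; ac->c; bcb->bb; cc->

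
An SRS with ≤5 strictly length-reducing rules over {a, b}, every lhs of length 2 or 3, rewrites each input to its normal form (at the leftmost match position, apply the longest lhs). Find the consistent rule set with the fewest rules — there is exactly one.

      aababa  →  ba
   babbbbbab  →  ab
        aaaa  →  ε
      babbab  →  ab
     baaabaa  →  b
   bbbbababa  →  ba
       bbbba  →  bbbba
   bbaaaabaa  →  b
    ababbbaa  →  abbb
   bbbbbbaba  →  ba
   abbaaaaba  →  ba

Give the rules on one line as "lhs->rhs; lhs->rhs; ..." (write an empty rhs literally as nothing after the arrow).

aa->; aab->ab; aba->ba; bab->ab

  | aababa => ababa => baba => aba => ba
  | babbbbbab => abbbbbab => abbbbab => abbbab => abbab => abab => bab => ab
  | aaaa => aa => ε
  | babbab => abbab => abab => bab => ab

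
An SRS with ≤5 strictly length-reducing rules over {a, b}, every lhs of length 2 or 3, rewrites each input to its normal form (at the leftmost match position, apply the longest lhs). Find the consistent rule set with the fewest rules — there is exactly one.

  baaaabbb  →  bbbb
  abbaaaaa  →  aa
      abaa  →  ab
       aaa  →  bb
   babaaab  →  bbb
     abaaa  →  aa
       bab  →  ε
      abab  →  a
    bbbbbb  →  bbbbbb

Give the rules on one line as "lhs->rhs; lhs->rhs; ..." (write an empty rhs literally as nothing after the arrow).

aaa->bb; ba->a; baa->b; bab->

  | baaaabbb => baabbb => bbbb
  | abbaaaaa => abbaaa => abba => aba => aa
  | abaa => ab
  | aaa => bb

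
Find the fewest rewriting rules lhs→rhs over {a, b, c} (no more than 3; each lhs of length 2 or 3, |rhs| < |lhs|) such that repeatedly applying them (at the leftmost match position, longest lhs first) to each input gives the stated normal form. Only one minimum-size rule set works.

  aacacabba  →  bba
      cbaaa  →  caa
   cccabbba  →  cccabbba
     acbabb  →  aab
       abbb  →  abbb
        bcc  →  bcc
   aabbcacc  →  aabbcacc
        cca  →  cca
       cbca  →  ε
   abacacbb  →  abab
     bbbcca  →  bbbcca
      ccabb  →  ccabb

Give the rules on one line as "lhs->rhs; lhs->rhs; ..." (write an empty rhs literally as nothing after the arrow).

  | aacacabba => acabba => bba
  | cbaaa => caa
  | cccabbba
  | acbabb => acbb => aab

aca->; cb->a; cba->c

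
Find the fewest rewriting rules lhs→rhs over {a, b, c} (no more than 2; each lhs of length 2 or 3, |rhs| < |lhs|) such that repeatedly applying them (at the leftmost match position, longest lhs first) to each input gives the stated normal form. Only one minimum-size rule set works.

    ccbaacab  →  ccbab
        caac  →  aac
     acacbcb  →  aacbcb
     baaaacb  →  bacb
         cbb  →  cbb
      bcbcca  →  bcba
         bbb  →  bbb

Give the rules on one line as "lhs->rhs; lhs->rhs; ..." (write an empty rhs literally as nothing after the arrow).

baa->ba; ca->a

  | ccbaacab => ccbacab => ccbaab => ccbab
  | caac => aac
  | acacbcb => aacbcb
  | baaaacb => baaacb => baacb => bacb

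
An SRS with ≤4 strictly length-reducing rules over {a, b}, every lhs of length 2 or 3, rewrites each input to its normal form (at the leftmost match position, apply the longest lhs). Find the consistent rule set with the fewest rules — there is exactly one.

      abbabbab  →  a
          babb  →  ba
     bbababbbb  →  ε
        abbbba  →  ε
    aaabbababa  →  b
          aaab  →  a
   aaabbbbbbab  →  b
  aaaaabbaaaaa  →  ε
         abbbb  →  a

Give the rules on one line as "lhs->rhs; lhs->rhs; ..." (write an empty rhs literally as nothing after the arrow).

  | abbabbab => ababbab => aabbab => bbab => ab => a
  | babb => bab => ba
  | bbababbbb => ababbbb => aabbbb => bbbb => bb => ε
  | abbbba => abbba => abba => aba => aa => ε

aa->; ab->a; bb->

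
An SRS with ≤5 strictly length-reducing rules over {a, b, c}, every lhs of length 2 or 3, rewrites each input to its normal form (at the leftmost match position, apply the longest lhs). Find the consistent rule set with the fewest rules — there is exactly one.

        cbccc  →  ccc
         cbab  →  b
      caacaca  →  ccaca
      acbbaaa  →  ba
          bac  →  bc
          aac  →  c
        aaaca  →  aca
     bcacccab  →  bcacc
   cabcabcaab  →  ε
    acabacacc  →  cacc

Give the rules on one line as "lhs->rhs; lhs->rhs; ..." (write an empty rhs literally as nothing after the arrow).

  | cbccc => ccc
  | cbab => ab => b
  | caacaca => ccaca
  | acbbaaa => abaaa => baaa => ba

aa->; ab->b; bac->bc; cb->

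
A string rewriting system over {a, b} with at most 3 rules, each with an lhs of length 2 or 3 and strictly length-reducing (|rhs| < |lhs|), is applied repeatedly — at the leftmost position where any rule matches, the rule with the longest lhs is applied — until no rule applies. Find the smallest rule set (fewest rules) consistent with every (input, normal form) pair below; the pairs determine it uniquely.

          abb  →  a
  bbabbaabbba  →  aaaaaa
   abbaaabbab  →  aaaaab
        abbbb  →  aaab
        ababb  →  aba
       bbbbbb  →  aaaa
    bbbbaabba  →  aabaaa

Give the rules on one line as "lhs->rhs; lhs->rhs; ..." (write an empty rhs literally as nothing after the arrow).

bb->; bbb->aa

  | abb => a
  | bbabbaabbba => abbaabbba => aaabbba => aaaaaa
  | abbaaabbab => aaaabbab => aaaaab
  | abbbb => aaab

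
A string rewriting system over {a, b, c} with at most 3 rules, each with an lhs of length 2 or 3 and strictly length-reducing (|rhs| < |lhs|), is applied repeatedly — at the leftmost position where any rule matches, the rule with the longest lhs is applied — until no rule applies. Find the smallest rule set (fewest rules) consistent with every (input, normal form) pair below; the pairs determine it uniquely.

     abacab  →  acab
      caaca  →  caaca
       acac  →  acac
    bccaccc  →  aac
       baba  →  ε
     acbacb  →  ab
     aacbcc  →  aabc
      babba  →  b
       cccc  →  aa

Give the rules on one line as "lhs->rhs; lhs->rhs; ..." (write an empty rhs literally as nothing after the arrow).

ba->; cba->bc; cc->a

  | abacab => acab
  | caaca
  | acac
  | bccaccc => baaccc => accc => aac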